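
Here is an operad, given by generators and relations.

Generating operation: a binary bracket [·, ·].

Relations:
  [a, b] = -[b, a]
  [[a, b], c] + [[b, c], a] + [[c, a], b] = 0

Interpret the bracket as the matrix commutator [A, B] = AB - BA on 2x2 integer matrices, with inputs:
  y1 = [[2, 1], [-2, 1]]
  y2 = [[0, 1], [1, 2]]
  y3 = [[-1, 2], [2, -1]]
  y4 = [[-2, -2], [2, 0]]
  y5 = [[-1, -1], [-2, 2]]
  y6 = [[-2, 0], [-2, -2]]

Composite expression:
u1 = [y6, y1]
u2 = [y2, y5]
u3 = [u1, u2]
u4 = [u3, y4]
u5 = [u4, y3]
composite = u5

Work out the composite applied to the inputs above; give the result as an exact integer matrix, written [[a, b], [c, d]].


[[208, 416], [-416, -208]]

[y6, y1] = [[2, 0], [-2, -2]]
[y2, y5] = [[-1, 5], [-7, 1]]
[[y6, y1], [y2, y5]] = [[10, 20], [32, -10]]
[[[y6, y1], [y2, y5]], y4] = [[104, 0], [-104, -104]]
[[[[y6, y1], [y2, y5]], y4], y3] = [[208, 416], [-416, -208]]


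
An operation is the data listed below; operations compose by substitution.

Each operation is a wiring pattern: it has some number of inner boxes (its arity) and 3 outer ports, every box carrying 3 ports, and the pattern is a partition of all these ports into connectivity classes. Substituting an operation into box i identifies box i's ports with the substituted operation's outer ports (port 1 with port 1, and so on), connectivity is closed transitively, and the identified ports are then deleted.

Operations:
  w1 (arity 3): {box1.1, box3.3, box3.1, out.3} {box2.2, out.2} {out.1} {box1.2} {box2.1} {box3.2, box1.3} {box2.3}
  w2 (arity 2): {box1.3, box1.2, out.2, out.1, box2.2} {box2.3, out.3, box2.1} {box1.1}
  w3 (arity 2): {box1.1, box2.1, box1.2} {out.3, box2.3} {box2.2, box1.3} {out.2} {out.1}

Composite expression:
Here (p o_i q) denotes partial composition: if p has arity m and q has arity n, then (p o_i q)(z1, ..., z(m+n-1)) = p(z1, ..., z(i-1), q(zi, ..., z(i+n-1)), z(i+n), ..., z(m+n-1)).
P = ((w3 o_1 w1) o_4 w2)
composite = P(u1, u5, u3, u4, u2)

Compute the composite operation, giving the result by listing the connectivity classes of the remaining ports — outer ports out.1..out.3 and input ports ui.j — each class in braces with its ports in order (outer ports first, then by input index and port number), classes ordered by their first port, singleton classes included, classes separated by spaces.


{out.1} {out.2} {out.3, u2.1, u2.3} {u1.1, u2.2, u3.1, u3.3, u4.2, u4.3, u5.2} {u1.2} {u1.3, u3.2} {u4.1} {u5.1} {u5.3}


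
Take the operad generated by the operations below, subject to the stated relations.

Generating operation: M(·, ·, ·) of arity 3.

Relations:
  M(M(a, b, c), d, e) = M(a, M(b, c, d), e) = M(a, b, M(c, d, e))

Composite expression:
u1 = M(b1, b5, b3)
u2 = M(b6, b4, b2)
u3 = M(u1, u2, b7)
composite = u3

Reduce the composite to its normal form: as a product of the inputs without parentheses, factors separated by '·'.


b1 · b5 · b3 · b6 · b4 · b2 · b7


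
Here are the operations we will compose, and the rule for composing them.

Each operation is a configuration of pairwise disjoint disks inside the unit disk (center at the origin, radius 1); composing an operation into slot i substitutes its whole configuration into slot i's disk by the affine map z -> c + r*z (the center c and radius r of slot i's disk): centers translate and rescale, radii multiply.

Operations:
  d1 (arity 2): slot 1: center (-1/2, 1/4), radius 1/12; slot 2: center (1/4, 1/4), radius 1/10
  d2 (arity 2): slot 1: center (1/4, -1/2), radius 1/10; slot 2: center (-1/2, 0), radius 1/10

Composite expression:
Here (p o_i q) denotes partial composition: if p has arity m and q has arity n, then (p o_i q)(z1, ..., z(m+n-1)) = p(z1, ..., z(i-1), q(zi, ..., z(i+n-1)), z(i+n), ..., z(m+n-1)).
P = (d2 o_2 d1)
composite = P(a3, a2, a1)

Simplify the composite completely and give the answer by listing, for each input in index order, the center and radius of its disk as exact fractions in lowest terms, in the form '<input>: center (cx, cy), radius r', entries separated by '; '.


a1: center (-19/40, 1/40), radius 1/100; a2: center (-11/20, 1/40), radius 1/120; a3: center (1/4, -1/2), radius 1/10

Below d2, radii multiply path by path; the a-disk centers shift.
input a3: composing its 1 substitution step yields center (1/4, -1/2), radius 1/10
input a2: composing its 2 substitution steps yields center (-11/20, 1/40), radius 1/120
input a1: composing its 2 substitution steps yields center (-19/40, 1/40), radius 1/100


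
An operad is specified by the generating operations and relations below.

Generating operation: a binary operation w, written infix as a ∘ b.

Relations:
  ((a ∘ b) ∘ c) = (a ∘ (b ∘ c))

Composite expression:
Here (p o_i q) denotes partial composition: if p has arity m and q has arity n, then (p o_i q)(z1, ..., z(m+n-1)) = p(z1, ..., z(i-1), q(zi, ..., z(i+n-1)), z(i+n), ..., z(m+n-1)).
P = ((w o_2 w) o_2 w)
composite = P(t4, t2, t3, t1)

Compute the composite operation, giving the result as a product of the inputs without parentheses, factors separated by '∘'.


t4 ∘ t2 ∘ t3 ∘ t1

Associativity of w dissolves the nesting; only the t-input order survives.
(t2 ∘ t3) collapses to t2 ∘ t3
((t2 ∘ t3) ∘ t1) collapses to t2 ∘ t3 ∘ t1
(t4 ∘ ((t2 ∘ t3) ∘ t1)) collapses to t4 ∘ t2 ∘ t3 ∘ t1


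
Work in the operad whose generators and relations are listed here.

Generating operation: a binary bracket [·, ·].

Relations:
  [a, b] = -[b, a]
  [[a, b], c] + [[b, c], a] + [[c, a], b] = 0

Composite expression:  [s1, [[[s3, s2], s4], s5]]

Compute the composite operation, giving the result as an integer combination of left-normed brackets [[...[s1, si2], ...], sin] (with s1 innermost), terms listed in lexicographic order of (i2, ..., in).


-[[[[s1, s2], s3], s4], s5] + [[[[s1, s3], s2], s4], s5] + [[[[s1, s4], s2], s3], s5] - [[[[s1, s4], s3], s2], s5] + [[[[s1, s5], s2], s3], s4] - [[[[s1, s5], s3], s2], s4] - [[[[s1, s5], s4], s2], s3] + [[[[s1, s5], s4], s3], s2]

Skip Jacobi rewriting: expand, keep s1-initial words, read off terms.
Composite bracket: [s1, [[[s3, s2], s4], s5]]
Applying ab - ba throughout gives 16 signed words (2^4 = 16).
Only words starting with s1 matter:
  from s1s2s3s4s5, sign -1: term -[[[[s1, s2], s3], s4], s5]
  from s1s3s2s4s5, sign +1: term +[[[[s1, s3], s2], s4], s5]
  from s1s4s2s3s5, sign +1: term +[[[[s1, s4], s2], s3], s5]
  from s1s4s3s2s5, sign -1: term -[[[[s1, s4], s3], s2], s5]
  from s1s5s2s3s4, sign +1: term +[[[[s1, s5], s2], s3], s4]
  from s1s5s3s2s4, sign -1: term -[[[[s1, s5], s3], s2], s4]
  from s1s5s4s2s3, sign -1: term -[[[[s1, s5], s4], s2], s3]
  from s1s5s4s3s2, sign +1: term +[[[[s1, s5], s4], s3], s2]


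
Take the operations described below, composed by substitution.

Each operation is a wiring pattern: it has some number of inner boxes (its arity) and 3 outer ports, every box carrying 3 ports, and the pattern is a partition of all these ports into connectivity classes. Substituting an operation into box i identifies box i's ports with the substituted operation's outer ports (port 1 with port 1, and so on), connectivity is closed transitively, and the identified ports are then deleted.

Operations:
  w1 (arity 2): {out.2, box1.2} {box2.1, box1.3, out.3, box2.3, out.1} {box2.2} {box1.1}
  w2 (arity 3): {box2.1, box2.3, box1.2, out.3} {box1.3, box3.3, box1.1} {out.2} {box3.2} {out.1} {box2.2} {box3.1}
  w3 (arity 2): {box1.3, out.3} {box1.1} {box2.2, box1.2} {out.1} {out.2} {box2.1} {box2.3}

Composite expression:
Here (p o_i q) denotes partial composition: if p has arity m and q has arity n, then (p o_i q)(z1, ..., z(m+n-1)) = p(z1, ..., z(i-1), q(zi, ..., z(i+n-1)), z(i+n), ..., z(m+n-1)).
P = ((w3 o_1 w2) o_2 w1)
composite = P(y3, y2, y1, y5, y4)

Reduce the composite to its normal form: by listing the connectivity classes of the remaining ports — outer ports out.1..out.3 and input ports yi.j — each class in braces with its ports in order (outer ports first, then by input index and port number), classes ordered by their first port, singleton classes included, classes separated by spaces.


{out.1} {out.2} {out.3, y1.1, y1.3, y2.3, y3.2} {y1.2} {y2.1} {y2.2} {y3.1, y3.3, y5.3} {y4.1} {y4.2} {y4.3} {y5.1} {y5.2}


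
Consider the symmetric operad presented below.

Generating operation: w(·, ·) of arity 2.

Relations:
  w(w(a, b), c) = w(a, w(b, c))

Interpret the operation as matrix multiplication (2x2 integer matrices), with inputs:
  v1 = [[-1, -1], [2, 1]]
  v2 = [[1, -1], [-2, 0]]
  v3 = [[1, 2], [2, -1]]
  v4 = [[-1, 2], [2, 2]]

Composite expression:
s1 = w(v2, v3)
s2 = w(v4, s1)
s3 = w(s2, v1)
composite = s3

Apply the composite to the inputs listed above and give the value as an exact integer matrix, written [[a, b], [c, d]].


[[-19, -8], [2, 4]]


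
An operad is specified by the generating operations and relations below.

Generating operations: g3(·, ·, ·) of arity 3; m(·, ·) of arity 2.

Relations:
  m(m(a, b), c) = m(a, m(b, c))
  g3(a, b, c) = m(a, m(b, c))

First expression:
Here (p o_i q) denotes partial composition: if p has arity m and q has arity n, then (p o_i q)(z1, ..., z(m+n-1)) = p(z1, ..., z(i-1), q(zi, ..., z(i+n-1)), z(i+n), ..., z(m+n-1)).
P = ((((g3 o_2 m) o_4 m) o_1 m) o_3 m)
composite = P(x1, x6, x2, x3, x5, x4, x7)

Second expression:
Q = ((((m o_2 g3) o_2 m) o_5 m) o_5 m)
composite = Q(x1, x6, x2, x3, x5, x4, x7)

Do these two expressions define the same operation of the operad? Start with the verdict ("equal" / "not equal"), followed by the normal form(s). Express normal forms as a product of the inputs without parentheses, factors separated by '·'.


equal — both sides give x1 · x6 · x2 · x3 · x5 · x4 · x7


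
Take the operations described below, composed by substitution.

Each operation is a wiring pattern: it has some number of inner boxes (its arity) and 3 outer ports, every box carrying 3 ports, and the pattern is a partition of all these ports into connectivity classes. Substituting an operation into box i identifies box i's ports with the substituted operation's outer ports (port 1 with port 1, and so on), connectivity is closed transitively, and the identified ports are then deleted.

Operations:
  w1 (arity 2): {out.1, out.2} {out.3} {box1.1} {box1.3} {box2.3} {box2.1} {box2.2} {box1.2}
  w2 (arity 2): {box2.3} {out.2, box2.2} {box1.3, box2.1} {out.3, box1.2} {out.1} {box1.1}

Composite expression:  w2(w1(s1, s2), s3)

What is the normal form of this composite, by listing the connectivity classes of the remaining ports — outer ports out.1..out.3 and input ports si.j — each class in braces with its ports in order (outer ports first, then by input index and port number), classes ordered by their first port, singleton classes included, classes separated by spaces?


{out.1} {out.2, s3.2} {out.3} {s1.1} {s1.2} {s1.3} {s2.1} {s2.2} {s2.3} {s3.1} {s3.3}

Treat the ports identified at w2 as solder joints: merge, then drop.
the subtree at w1 composes to {out.1, out.2} {out.3} {s1.1} {s1.2} {s1.3} {s2.1} {s2.2} {s2.3} on (s1, s2); out.j = own outer ports
the subtree at w2 composes to {out.1} {out.2, s3.2} {out.3} {s1.1} {s1.2} {s1.3} {s2.1} {s2.2} {s2.3} {s3.1} {s3.3} on (s1, s2, s3); out.j = own outer ports


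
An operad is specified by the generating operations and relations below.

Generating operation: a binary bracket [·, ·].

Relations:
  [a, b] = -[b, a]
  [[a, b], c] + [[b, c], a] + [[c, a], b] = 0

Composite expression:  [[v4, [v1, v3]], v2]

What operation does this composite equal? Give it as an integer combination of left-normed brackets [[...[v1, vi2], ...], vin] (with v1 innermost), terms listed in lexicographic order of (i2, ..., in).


-[[[v1, v3], v4], v2]

Skip Jacobi rewriting: expand, keep v1-initial words, read off terms.
Composite bracket: [[v4, [v1, v3]], v2]
Expanding via [a, b] = ab - ba: 8 signed words (2^3 = 8).
Coefficients come from the v1-initial words:
  word v1v3v4v2 has sign -1, contributing -[[[v1, v3], v4], v2]


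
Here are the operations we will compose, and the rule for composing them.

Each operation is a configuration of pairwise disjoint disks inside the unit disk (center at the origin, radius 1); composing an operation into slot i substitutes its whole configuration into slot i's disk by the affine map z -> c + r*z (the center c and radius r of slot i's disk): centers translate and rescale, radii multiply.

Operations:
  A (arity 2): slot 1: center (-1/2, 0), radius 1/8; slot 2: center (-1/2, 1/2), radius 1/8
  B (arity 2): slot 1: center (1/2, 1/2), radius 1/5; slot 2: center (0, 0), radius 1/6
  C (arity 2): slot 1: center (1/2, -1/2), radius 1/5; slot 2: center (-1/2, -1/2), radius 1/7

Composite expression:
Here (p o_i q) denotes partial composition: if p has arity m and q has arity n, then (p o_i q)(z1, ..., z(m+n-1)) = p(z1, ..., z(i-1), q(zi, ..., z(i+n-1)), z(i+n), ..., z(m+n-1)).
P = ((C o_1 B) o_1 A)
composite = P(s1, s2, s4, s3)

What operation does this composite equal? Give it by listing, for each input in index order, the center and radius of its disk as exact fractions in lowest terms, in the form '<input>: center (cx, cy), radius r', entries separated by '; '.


Each s-disk chains the slot maps above it in C; radii multiply.
s1 passes through 3 substitutions, ending at center (29/50, -2/5), radius 1/200
s2 passes through 3 substitutions, ending at center (29/50, -19/50), radius 1/200
s4 passes through 2 substitutions, ending at center (1/2, -1/2), radius 1/30
s3 passes through 1 substitution, ending at center (-1/2, -1/2), radius 1/7

s1: center (29/50, -2/5), radius 1/200; s2: center (29/50, -19/50), radius 1/200; s3: center (-1/2, -1/2), radius 1/7; s4: center (1/2, -1/2), radius 1/30


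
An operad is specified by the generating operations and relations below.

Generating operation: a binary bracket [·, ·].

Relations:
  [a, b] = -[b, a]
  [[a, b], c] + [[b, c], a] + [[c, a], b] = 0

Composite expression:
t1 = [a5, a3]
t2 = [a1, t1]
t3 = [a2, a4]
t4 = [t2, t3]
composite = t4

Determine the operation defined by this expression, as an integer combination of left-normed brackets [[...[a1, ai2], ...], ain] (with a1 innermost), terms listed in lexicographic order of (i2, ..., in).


-[[[[a1, a3], a5], a2], a4] + [[[[a1, a3], a5], a4], a2] + [[[[a1, a5], a3], a2], a4] - [[[[a1, a5], a3], a4], a2]


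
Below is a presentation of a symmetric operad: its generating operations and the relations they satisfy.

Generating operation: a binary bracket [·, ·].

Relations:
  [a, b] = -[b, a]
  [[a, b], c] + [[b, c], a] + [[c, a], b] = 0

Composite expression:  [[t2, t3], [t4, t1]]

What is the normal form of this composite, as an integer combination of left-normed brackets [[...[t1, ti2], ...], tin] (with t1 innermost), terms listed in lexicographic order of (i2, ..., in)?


[[[t1, t4], t2], t3] - [[[t1, t4], t3], t2]

Left-normed coefficients sit on the t1-initial expansion words.
Composite bracket: [[t2, t3], [t4, t1]]
Applying ab - ba throughout gives 8 signed words (2^3 = 8).
Collect the words opening with t1:
  t1t4t2t3 appears with sign +1, giving the term +[[[t1, t4], t2], t3]
  t1t4t3t2 appears with sign -1, giving the term -[[[t1, t4], t3], t2]


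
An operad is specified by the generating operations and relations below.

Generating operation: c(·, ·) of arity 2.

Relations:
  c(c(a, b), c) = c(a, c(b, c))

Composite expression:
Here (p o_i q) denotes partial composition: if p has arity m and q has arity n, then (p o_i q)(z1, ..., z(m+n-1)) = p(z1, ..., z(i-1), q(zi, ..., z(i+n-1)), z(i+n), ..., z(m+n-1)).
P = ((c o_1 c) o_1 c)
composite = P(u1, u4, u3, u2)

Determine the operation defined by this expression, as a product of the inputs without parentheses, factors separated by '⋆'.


u1 ⋆ u4 ⋆ u3 ⋆ u2

All parenthesizations of c agree; list the u-inputs left to right.
c(u1, u4) linearizes to u1 ⋆ u4
c(c(u1, u4), u3) linearizes to u1 ⋆ u4 ⋆ u3
c(c(c(u1, u4), u3), u2) linearizes to u1 ⋆ u4 ⋆ u3 ⋆ u2


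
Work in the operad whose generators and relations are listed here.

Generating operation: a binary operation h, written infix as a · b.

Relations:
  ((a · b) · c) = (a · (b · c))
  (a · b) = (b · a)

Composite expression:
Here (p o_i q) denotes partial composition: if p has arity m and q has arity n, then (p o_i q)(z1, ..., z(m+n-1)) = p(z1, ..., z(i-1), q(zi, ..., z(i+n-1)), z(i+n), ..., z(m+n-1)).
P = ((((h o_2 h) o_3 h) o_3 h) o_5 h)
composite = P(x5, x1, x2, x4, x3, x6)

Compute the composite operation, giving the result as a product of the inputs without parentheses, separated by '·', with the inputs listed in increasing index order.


x1 · x2 · x3 · x4 · x5 · x6

Any arrangement under h is one operation, so sort the x-inputs.
(x2 · x4) spells out as x2 · x4
(x3 · x6) spells out as x3 · x6
((x2 · x4) · (x3 · x6)) spells out as x2 · x4 · x3 · x6
(x1 · ((x2 · x4) · (x3 · x6))) spells out as x1 · x2 · x4 · x3 · x6
(x5 · (x1 · ((x2 · x4) · (x3 · x6)))) spells out as x5 · x1 · x2 · x4 · x3 · x6
commutativity sorts the factors: x1 · x2 · x3 · x4 · x5 · x6


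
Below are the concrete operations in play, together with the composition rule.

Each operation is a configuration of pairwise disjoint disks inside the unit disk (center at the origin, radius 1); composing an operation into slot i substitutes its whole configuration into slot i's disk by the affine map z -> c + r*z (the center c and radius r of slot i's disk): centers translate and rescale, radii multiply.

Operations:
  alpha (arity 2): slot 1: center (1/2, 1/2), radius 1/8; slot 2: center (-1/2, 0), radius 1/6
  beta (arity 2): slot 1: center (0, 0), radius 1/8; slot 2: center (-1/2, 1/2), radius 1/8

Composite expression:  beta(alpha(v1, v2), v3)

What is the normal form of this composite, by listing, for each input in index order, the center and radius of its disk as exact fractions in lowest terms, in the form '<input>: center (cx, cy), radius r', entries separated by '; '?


v1: center (1/16, 1/16), radius 1/64; v2: center (-1/16, 0), radius 1/48; v3: center (-1/2, 1/2), radius 1/8

Only the slot chain above each v matters under beta; compose those maps.
input v1: applying the 2 nested substitutions gives center (1/16, 1/16), radius 1/64
input v2: applying the 2 nested substitutions gives center (-1/16, 0), radius 1/48
input v3: applying the 1 nested substitution gives center (-1/2, 1/2), radius 1/8


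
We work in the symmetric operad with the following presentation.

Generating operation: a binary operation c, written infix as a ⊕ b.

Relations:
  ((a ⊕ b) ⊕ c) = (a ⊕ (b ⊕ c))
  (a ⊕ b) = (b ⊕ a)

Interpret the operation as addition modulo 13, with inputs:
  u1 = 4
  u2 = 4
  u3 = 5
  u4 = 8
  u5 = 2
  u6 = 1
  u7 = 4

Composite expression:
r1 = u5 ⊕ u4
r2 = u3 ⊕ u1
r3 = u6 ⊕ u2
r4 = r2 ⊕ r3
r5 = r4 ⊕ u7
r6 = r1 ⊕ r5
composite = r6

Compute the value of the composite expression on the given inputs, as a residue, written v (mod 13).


(u5 ⊕ u4) = 10
(u3 ⊕ u1) = 9
(u6 ⊕ u2) = 5
((u3 ⊕ u1) ⊕ (u6 ⊕ u2)) = 1
(((u3 ⊕ u1) ⊕ (u6 ⊕ u2)) ⊕ u7) = 5
((u5 ⊕ u4) ⊕ (((u3 ⊕ u1) ⊕ (u6 ⊕ u2)) ⊕ u7)) = 2

2 (mod 13)


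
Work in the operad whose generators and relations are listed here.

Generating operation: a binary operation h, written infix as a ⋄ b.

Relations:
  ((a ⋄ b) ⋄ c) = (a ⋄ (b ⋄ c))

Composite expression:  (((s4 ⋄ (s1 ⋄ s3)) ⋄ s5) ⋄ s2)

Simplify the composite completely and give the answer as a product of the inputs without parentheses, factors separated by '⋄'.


s4 ⋄ s1 ⋄ s3 ⋄ s5 ⋄ s2

Every regrouping of h is equal, so read the s-inputs in written order.
(s1 ⋄ s3) spells out as s1 ⋄ s3
(s4 ⋄ (s1 ⋄ s3)) spells out as s4 ⋄ s1 ⋄ s3
((s4 ⋄ (s1 ⋄ s3)) ⋄ s5) spells out as s4 ⋄ s1 ⋄ s3 ⋄ s5
(((s4 ⋄ (s1 ⋄ s3)) ⋄ s5) ⋄ s2) spells out as s4 ⋄ s1 ⋄ s3 ⋄ s5 ⋄ s2


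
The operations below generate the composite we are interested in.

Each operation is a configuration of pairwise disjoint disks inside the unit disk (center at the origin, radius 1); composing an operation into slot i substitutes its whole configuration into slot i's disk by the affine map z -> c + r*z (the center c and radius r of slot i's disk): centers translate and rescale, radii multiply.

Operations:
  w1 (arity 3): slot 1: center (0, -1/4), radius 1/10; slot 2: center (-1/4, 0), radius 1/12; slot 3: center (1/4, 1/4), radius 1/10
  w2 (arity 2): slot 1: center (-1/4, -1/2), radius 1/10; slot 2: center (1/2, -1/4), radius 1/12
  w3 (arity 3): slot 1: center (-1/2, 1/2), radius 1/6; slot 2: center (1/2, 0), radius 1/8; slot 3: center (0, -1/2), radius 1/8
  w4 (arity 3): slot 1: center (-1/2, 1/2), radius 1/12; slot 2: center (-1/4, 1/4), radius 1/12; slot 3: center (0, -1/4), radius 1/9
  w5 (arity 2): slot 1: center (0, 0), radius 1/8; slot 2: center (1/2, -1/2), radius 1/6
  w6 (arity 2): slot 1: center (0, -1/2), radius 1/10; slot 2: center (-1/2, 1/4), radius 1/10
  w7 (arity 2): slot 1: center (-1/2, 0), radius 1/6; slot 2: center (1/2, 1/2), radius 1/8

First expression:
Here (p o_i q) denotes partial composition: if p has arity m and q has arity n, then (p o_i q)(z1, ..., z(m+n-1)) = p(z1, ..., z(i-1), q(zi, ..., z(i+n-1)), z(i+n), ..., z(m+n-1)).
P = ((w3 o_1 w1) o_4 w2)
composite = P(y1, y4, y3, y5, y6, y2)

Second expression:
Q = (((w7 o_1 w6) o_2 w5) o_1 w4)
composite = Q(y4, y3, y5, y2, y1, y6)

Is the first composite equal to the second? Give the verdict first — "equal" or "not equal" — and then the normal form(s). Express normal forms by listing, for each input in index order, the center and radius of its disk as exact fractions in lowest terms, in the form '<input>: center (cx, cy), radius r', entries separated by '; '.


In normal form, the first expression is y1: center (-1/2, 11/24), radius 1/60; y2: center (0, -1/2), radius 1/8; y3: center (-11/24, 13/24), radius 1/60; y4: center (-13/24, 1/2), radius 1/72; y5: center (15/32, -1/16), radius 1/80; y6: center (9/16, -1/32), radius 1/96
In normal form, the second expression is y1: center (-23/40, 1/30), radius 1/360; y2: center (-7/12, 1/24), radius 1/480; y3: center (-121/240, -19/240), radius 1/720; y4: center (-61/120, -3/40), radius 1/720; y5: center (-1/2, -7/80), radius 1/540; y6: center (1/2, 1/2), radius 1/8
They disagree, so not equal.

not equal; first: y1: center (-1/2, 11/24), radius 1/60; y2: center (0, -1/2), radius 1/8; y3: center (-11/24, 13/24), radius 1/60; y4: center (-13/24, 1/2), radius 1/72; y5: center (15/32, -1/16), radius 1/80; y6: center (9/16, -1/32), radius 1/96; second: y1: center (-23/40, 1/30), radius 1/360; y2: center (-7/12, 1/24), radius 1/480; y3: center (-121/240, -19/240), radius 1/720; y4: center (-61/120, -3/40), radius 1/720; y5: center (-1/2, -7/80), radius 1/540; y6: center (1/2, 1/2), radius 1/8


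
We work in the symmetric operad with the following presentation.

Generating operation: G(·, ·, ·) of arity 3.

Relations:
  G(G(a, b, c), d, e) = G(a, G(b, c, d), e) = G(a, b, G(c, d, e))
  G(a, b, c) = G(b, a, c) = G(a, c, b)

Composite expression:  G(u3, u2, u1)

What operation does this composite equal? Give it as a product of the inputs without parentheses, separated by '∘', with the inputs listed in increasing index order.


u1 ∘ u2 ∘ u3

With G associative and commutative, the u-input set is all that matters.
G(u3, u2, u1) linearizes to u3 ∘ u2 ∘ u1
rearranged into index order: u1 ∘ u2 ∘ u3


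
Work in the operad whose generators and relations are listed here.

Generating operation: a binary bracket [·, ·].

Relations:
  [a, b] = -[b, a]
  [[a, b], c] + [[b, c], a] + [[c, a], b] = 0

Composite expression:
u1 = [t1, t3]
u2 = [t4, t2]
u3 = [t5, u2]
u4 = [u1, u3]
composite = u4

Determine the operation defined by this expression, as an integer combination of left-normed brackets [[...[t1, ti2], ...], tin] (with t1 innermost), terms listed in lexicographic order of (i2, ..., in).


[[[[t1, t3], t2], t4], t5] - [[[[t1, t3], t4], t2], t5] - [[[[t1, t3], t5], t2], t4] + [[[[t1, t3], t5], t4], t2]

Antisymmetry and Jacobi reduce to t1-anchored left-normed brackets.
Composite bracket: [[t1, t3], [t5, [t4, t2]]]
Each bracket splits as ab - ba, giving 16 signed words (2^4 = 16).
The t1-initial words carry the normal form:
  t1t3t2t4t5 appears with sign +1, giving the term +[[[[t1, t3], t2], t4], t5]
  t1t3t4t2t5 appears with sign -1, giving the term -[[[[t1, t3], t4], t2], t5]
  t1t3t5t2t4 appears with sign -1, giving the term -[[[[t1, t3], t5], t2], t4]
  t1t3t5t4t2 appears with sign +1, giving the term +[[[[t1, t3], t5], t4], t2]


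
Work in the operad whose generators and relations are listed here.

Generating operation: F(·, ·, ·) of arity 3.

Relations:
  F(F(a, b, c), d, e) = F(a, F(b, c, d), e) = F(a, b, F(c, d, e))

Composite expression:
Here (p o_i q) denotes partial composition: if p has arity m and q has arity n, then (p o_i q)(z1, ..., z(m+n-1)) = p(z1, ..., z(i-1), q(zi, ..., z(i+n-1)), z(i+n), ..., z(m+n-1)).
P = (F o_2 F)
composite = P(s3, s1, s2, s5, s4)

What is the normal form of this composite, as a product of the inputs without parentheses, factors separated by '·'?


s3 · s1 · s2 · s5 · s4

Under associativity of F, the answer is the s's in reading order.
F(s1, s2, s5) spells out as s1 · s2 · s5
F(s3, F(s1, s2, s5), s4) spells out as s3 · s1 · s2 · s5 · s4


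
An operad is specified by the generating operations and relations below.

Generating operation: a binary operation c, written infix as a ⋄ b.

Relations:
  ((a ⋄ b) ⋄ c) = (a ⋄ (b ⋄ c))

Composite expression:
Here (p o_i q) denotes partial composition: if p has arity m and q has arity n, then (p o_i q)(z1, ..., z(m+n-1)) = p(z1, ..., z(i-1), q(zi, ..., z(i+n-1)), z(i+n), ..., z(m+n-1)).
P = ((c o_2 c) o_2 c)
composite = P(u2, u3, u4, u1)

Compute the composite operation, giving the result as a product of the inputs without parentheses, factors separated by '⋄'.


u2 ⋄ u3 ⋄ u4 ⋄ u1

The c-tree's shape is irrelevant; the u-reading-order decides.
(u3 ⋄ u4) collapses to u3 ⋄ u4
((u3 ⋄ u4) ⋄ u1) collapses to u3 ⋄ u4 ⋄ u1
(u2 ⋄ ((u3 ⋄ u4) ⋄ u1)) collapses to u2 ⋄ u3 ⋄ u4 ⋄ u1


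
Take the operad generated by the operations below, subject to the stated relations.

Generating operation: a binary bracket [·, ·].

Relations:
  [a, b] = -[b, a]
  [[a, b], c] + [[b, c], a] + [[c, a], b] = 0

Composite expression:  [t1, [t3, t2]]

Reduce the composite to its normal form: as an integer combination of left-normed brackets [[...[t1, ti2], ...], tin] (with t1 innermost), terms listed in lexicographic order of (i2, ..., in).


-[[t1, t2], t3] + [[t1, t3], t2]

Skip Jacobi rewriting: expand, keep t1-initial words, read off terms.
Composite bracket: [t1, [t3, t2]]
Under [a, b] = ab - ba we get 4 signed associative words (2^2 = 4).
Coefficients come from the t1-initial words:
  t1t2t3 appears with sign -1, giving the term -[[t1, t2], t3]
  t1t3t2 appears with sign +1, giving the term +[[t1, t3], t2]


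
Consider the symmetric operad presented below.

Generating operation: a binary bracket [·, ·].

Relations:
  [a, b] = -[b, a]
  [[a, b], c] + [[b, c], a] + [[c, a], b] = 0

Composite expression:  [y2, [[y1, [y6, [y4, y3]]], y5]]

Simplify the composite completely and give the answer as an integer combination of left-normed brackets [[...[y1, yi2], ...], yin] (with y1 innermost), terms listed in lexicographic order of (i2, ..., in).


-[[[[[y1, y3], y4], y6], y5], y2] + [[[[[y1, y4], y3], y6], y5], y2] + [[[[[y1, y6], y3], y4], y5], y2] - [[[[[y1, y6], y4], y3], y5], y2]


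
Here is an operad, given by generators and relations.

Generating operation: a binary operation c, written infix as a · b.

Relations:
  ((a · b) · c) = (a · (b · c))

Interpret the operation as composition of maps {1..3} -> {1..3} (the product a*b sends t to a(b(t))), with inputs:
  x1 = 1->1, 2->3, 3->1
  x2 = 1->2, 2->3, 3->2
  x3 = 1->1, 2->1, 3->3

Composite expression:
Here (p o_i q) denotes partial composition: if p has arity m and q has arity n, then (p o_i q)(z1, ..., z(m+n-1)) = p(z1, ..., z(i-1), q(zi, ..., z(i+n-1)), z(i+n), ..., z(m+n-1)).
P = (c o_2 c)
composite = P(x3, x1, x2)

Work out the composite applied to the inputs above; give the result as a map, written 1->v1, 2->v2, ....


1->3, 2->1, 3->3

(x1 · x2) = 1->3, 2->1, 3->3
(x3 · (x1 · x2)) = 1->3, 2->1, 3->3


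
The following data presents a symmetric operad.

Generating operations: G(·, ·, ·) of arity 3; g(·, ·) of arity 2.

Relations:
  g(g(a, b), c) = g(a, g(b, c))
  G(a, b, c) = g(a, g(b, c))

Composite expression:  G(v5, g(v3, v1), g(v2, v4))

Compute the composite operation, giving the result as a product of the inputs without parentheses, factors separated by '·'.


v5 · v3 · v1 · v2 · v4


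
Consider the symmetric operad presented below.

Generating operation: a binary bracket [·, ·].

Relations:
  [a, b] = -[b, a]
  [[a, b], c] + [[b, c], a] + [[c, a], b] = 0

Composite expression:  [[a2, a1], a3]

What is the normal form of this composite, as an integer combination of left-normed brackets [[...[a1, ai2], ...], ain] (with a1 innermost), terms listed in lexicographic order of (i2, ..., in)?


-[[a1, a2], a3]

Skip Jacobi rewriting: expand, keep a1-initial words, read off terms.
Composite bracket: [[a2, a1], a3]
Expanding via [a, b] = ab - ba: 4 signed words (2^2 = 4).
Words beginning with a1 determine it all:
  a1a2a3 (sign -1) contributes -[[a1, a2], a3]


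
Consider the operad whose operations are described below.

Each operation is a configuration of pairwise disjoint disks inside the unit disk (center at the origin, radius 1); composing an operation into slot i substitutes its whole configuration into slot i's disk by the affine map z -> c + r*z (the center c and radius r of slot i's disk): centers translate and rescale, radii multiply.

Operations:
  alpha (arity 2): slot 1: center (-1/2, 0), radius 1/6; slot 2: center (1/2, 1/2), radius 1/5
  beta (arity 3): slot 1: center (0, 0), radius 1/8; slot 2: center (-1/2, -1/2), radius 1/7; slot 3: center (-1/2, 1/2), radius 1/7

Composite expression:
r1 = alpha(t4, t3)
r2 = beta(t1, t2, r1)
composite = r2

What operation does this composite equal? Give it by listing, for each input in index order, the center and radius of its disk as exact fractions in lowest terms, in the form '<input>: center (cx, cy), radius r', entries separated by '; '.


t1: center (0, 0), radius 1/8; t2: center (-1/2, -1/2), radius 1/7; t3: center (-3/7, 4/7), radius 1/35; t4: center (-4/7, 1/2), radius 1/42

Nesting under beta composes maps z -> c + r*z down each t-path.
t1: after 1 affine step, its disk has center (0, 0), radius 1/8
t2: after 1 affine step, its disk has center (-1/2, -1/2), radius 1/7
t4: after 2 affine steps, its disk has center (-4/7, 1/2), radius 1/42
t3: after 2 affine steps, its disk has center (-3/7, 4/7), radius 1/35


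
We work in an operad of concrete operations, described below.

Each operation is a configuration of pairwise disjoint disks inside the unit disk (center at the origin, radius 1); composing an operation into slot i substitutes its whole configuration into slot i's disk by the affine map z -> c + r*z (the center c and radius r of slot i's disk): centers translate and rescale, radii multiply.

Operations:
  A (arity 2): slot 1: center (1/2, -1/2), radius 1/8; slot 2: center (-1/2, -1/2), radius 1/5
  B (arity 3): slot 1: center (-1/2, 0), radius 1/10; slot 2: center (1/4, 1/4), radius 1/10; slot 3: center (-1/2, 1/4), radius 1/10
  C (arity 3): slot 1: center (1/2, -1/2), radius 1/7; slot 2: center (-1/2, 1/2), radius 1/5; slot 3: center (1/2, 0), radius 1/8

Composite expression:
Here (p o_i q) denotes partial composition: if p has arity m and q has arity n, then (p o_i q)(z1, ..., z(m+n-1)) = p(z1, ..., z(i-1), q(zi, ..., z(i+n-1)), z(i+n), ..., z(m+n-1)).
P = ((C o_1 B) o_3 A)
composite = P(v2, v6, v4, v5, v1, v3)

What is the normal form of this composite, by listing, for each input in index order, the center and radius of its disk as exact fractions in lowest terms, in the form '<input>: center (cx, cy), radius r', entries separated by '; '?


Below C, radii multiply path by path; the v-disk centers shift.
input v2: applying the 2 nested substitutions gives center (3/7, -1/2), radius 1/70
input v6: applying the 2 nested substitutions gives center (15/28, -13/28), radius 1/70
input v4: applying the 3 nested substitutions gives center (61/140, -33/70), radius 1/560
input v5: applying the 3 nested substitutions gives center (59/140, -33/70), radius 1/350
input v1: applying the 1 nested substitution gives center (-1/2, 1/2), radius 1/5
input v3: applying the 1 nested substitution gives center (1/2, 0), radius 1/8

v1: center (-1/2, 1/2), radius 1/5; v2: center (3/7, -1/2), radius 1/70; v3: center (1/2, 0), radius 1/8; v4: center (61/140, -33/70), radius 1/560; v5: center (59/140, -33/70), radius 1/350; v6: center (15/28, -13/28), radius 1/70


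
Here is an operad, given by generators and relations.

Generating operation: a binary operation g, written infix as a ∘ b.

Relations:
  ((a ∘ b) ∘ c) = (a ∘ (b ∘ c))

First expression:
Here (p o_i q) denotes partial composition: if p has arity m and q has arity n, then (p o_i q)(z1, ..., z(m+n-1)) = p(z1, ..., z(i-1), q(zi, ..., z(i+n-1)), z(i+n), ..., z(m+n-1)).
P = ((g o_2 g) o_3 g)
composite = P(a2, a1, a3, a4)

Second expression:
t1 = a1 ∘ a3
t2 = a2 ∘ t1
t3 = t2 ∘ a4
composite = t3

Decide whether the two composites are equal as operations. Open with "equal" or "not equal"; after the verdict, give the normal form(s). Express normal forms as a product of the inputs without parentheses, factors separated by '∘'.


The first expression, normalized: a2 ∘ a1 ∘ a3 ∘ a4
The second expression, normalized: a2 ∘ a1 ∘ a3 ∘ a4
Same normal form: equal.

equal; the common form is a2 ∘ a1 ∘ a3 ∘ a4


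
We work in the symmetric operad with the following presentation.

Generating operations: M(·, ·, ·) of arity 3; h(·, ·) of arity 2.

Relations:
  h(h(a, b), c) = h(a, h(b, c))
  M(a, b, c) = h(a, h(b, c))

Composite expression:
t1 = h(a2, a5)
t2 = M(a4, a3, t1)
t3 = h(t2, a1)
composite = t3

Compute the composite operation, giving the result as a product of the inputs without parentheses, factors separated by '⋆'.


a4 ⋆ a3 ⋆ a2 ⋆ a5 ⋆ a1

Associativity of h dissolves the nesting; only the a-input order survives.
h(a2, a5) spells out as a2 ⋆ a5
M(a4, a3, h(a2, a5)) spells out as a4 ⋆ a3 ⋆ a2 ⋆ a5
h(M(a4, a3, h(a2, a5)), a1) spells out as a4 ⋆ a3 ⋆ a2 ⋆ a5 ⋆ a1


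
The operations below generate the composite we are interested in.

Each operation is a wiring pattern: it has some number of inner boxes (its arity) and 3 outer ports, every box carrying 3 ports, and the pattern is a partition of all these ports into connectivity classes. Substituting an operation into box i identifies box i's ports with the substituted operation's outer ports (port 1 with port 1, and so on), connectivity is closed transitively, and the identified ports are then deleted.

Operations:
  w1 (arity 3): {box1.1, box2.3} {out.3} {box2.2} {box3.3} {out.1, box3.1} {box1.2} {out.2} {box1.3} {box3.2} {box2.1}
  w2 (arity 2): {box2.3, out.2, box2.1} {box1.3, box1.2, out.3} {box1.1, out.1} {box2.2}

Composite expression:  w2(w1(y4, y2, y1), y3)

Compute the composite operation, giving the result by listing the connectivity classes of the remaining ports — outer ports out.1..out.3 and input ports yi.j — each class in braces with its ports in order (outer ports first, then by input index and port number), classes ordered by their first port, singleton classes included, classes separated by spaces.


{out.1, y1.1} {out.2, y3.1, y3.3} {out.3} {y1.2} {y1.3} {y2.1} {y2.2} {y2.3, y4.1} {y3.2} {y4.2} {y4.3}

Reachability decides: close wires over w2-identified ports.
w1 over (y4, y2, y1) gives {out.1, y1.1} {out.2} {out.3} {y1.2} {y1.3} {y2.1} {y2.2} {y2.3, y4.1} {y4.2} {y4.3}, out.j being that stage's outer ports
w2 over (y4, y2, y1, y3) gives {out.1, y1.1} {out.2, y3.1, y3.3} {out.3} {y1.2} {y1.3} {y2.1} {y2.2} {y2.3, y4.1} {y3.2} {y4.2} {y4.3}, out.j being that stage's outer ports


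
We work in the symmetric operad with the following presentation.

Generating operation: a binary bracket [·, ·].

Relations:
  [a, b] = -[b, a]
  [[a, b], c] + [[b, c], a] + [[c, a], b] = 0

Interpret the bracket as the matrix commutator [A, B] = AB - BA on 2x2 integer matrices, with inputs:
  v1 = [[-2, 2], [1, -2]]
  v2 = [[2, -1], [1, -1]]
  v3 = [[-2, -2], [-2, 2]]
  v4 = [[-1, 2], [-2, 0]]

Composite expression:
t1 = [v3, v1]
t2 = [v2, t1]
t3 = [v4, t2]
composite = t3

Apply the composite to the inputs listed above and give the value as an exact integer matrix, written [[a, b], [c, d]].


[[-56, 4], [-24, 56]]


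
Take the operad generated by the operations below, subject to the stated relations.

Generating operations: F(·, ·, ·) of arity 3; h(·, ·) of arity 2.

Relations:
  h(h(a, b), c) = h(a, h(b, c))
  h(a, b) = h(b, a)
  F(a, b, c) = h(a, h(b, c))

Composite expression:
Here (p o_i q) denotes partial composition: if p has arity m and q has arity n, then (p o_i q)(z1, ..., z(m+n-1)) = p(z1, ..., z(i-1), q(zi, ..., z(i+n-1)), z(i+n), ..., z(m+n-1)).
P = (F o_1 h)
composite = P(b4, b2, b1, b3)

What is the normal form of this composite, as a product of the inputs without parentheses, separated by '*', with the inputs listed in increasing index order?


Reordering under F is free, so list the b-inputs canonically.
h(b4, b2) collapses to b4 * b2
F(h(b4, b2), b1, b3) collapses to b4 * b2 * b1 * b3
putting the inputs in ascending order: b1 * b2 * b3 * b4

b1 * b2 * b3 * b4


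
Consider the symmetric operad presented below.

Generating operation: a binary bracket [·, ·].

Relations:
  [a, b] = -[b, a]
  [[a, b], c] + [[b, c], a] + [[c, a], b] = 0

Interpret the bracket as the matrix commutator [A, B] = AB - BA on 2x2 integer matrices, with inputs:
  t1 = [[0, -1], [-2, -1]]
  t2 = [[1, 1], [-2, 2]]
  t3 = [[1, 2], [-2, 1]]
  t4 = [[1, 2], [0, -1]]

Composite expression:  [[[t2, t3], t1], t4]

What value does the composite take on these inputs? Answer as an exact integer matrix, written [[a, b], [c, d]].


[[-12, 12], [12, 12]]

[t2, t3] = [[2, -2], [-2, -2]]
[[t2, t3], t1] = [[2, -2], [6, -2]]
[[[t2, t3], t1], t4] = [[-12, 12], [12, 12]]


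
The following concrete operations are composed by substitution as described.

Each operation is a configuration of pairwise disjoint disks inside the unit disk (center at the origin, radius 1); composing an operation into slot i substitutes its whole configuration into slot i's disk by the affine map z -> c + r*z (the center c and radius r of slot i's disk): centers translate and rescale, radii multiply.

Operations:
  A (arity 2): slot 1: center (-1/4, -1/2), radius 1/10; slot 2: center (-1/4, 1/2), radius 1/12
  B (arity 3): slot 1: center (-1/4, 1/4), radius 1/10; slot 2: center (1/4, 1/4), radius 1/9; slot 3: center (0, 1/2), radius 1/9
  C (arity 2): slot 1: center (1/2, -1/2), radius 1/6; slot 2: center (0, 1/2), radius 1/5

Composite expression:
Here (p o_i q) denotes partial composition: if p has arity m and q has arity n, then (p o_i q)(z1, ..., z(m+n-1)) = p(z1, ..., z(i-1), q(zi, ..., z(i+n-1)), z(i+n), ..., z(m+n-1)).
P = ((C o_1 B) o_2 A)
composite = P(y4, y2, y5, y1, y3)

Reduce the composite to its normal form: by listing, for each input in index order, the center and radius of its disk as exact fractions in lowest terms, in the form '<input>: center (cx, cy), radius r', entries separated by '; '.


y1: center (1/2, -5/12), radius 1/54; y2: center (29/54, -101/216), radius 1/540; y3: center (0, 1/2), radius 1/5; y4: center (11/24, -11/24), radius 1/60; y5: center (29/54, -97/216), radius 1/648

Follow each y-input down from C: c' goes to c + r*c', radius to r*r'.
y4: after 2 affine steps, its disk has center (11/24, -11/24), radius 1/60
y2: after 3 affine steps, its disk has center (29/54, -101/216), radius 1/540
y5: after 3 affine steps, its disk has center (29/54, -97/216), radius 1/648
y1: after 2 affine steps, its disk has center (1/2, -5/12), radius 1/54
y3: after 1 affine step, its disk has center (0, 1/2), radius 1/5
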